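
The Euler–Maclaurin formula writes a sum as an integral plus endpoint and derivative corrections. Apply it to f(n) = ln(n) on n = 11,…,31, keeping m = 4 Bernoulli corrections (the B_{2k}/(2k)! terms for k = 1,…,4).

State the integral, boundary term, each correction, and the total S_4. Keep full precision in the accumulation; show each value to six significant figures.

Integral: ∫_11^31 ln(x) dx = 60.0768.
Endpoint term: (f(11) + f(31))/2 = (2.39790 + 3.43399)/2 = 2.91594.
So far: 62.9927.
Order-1 term: 1/12 · (0.0322581 − 0.0909091) = -0.00488759.
Running total after k=1: 62.9878.
Order-2 term: −1/720 · (6.71344e-05 − 0.00150263) = 1.99374e-06.
Running total after k=2: 62.9878.
Order-3 term: 1/30240 · (8.38306e-07 − 0.000149021) = -4.90023e-09.
Running total after k=3: 62.9878.
Order-4 term: −1/1209600 · (2.61698e-08 − 3.69474e-05) = 3.05235e-11.

S_4 ≈ 62.9878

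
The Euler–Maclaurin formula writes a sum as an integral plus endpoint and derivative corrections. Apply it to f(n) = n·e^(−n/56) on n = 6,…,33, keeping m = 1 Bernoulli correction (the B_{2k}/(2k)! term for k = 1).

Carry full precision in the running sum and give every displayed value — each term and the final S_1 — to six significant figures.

S_1 ≈ 366.294

Integral: ∫_6^33 x·e^(−x/56) dx = 354.494.
½[f(6) + f(33)] = ½[5.39038 + 18.3059] = 11.8481.
Running total after boundary: 366.342.
Order-1 term: 1/12 · (0.227833 − 0.802140) = -0.0478590.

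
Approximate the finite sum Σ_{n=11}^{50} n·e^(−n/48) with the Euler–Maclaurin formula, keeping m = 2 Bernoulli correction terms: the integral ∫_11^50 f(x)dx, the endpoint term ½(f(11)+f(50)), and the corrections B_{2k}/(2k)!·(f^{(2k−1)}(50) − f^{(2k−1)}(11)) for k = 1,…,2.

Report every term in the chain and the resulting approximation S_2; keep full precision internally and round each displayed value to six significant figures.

Integral: ∫_11^50 x·e^(−x/48) dx = 592.113.
Endpoint term: (f(11) + f(50))/2 = (8.74716 + 17.6433)/2 = 13.1952.
Running total after boundary: 605.308.
Correction k=1: B_{2}/2! · (f^{(1)}(50) − f^{(1)}(11)) = 1/12 · (-0.0147028 − 0.612964) = -0.0523055.
Partial sum through k=1: 605.256.
Correction k=2: B_{4}/4! · (f^{(3)}(50) − f^{(3)}(11)) = −1/720 · (0.000299926 − 0.000956318) = 9.11655e-07.

S_2 ≈ 605.256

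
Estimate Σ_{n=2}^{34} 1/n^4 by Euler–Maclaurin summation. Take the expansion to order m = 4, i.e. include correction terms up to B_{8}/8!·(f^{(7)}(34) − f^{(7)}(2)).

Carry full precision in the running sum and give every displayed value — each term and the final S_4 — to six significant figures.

S_4 ≈ 0.0822130

The integral term ∫_2^34 1/x^4 dx = 0.0416582.
½[f(2) + f(34)] = ½[0.0625000 + 7.48315e-07] = 0.0312504.
So far: 0.0729086.
Order-1 term: 1/12 · (-8.80370e-08 − (-0.125000)) = 0.0104167.
After k=1: 0.0833252.
Order-2 term: −1/720 · (-2.28470e-09 − (-0.937500)) = -0.00130208.
After k=2: 0.0820231.
Order-3 term: 1/30240 · (-1.10677e-10 − (-13.1250)) = 0.000434028.
After k=3: 0.0824572.
Order-4 term: −1/1209600 · (-8.61675e-12 − (-295.312)) = -0.000244141.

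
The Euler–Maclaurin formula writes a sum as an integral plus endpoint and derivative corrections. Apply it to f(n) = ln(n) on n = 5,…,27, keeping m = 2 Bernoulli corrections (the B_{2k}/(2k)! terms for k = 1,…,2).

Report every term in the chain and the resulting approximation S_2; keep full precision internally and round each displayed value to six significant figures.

S_2 ≈ 61.3795

The integral term ∫_5^27 ln(x) dx = 58.9404.
Boundary: ½(f(5) + f(27)) = ½(1.60944 + 3.29584) = 2.45264.
So far: 61.3930.
k=1: B_{2}/(2)! × [f^{(1)}(27) − f^{(1)}(5)] = 1/12 × (0.0370370 − 0.200000) = -0.0135802.
Partial sum through k=1: 61.3795.
k=2: B_{4}/(4)! × [f^{(3)}(27) − f^{(3)}(5)] = −1/720 × (0.000101611 − 0.0160000) = 2.20811e-05.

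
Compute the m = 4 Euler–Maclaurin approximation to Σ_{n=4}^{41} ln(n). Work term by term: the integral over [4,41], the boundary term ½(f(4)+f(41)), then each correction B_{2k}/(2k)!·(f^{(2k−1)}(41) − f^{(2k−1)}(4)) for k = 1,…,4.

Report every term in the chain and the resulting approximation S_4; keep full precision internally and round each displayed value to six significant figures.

S_4 ≈ 112.242

The integral term ∫_4^41 ln(x) dx = 109.711.
Endpoint term: (f(4) + f(41))/2 = (1.38629 + 3.71357)/2 = 2.54993.
So far: 112.261.
k=1: B_{2}/(2)! × [f^{(1)}(41) − f^{(1)}(4)] = 1/12 × (0.0243902 − 0.250000) = -0.0188008.
After k=1: 112.242.
k=2: B_{4}/(4)! × [f^{(3)}(41) − f^{(3)}(4)] = −1/720 × (2.90187e-05 − 0.0312500) = 4.33625e-05.
After k=2: 112.242.
k=3: B_{6}/(6)! × [f^{(5)}(41) − f^{(5)}(4)] = 1/30240 × (2.07153e-07 − 0.0234375) = -7.75043e-07.
After k=3: 112.242.
k=4: B_{8}/(8)! × [f^{(7)}(41) − f^{(7)}(4)] = −1/1209600 × (3.69697e-09 − 0.0439453) = 3.63304e-08.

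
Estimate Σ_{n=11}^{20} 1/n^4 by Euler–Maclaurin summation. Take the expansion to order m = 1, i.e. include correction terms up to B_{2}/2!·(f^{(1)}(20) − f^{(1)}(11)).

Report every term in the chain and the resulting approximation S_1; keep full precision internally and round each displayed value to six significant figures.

∫_11^20 1/x^4 dx evaluates to 0.000208772.
Boundary: ½(f(11) + f(20)) = ½(6.83013e-05 + 6.25000e-06) = 3.72757e-05.
Integral + boundary = 0.000246047.
Order-1 term: 1/12 · (-1.25000e-06 − (-2.48369e-05)) = 1.96557e-06.

S_1 ≈ 0.000248013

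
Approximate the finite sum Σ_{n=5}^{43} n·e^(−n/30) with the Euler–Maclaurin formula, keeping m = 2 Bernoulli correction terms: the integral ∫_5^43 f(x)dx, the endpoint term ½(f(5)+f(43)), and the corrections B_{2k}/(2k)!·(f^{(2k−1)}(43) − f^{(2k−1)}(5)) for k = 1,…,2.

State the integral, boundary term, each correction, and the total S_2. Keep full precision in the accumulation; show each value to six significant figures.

∫_5^43 x·e^(−x/30) dx evaluates to 366.463.
½[f(5) + f(43)] = ½[4.23241 + 10.2560] = 7.24422.
Integral + boundary = 373.708.
Correction k=1: B_{2}/2! · (f^{(1)}(43) − f^{(1)}(5)) = 1/12 · (-0.103355 − 0.705401) = -0.0673964.
After k=1: 373.640.
Correction k=2: B_{4}/4! · (f^{(3)}(43) − f^{(3)}(5)) = −1/720 · (0.000415189 − 0.00266485) = 3.12453e-06.

S_2 ≈ 373.640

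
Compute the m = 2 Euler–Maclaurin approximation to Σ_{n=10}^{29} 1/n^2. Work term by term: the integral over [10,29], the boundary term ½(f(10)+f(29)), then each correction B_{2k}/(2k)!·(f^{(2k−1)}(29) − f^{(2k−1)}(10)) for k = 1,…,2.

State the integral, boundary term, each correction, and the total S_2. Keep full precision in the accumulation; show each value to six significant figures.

S_2 ≈ 0.0712713

∫_10^29 1/x^2 dx evaluates to 0.0655172.
Endpoint term: (f(10) + f(29))/2 = (0.0100000 + 0.00118906)/2 = 0.00559453.
So far: 0.0711118.
Correction k=1: B_{2}/2! · (f^{(1)}(29) − f^{(1)}(10)) = 1/12 · (-8.20042e-05 − (-0.00200000)) = 0.000159833.
Partial sum through k=1: 0.0712716.
Correction k=2: B_{4}/4! · (f^{(3)}(29) − f^{(3)}(10)) = −1/720 · (-1.17010e-06 − (-0.000240000)) = -3.31708e-07.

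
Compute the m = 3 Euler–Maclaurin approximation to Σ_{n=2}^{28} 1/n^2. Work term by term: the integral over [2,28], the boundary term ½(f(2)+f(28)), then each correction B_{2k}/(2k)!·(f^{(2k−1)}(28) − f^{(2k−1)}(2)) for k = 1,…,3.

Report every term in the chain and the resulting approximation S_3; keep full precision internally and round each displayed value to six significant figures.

S_3 ≈ 0.609894

∫_2^28 1/x^2 dx evaluates to 0.464286.
Endpoint term: (f(2) + f(28))/2 = (0.250000 + 0.00127551)/2 = 0.125638.
Running total after boundary: 0.589923.
Correction k=1: B_{2}/2! · (f^{(1)}(28) − f^{(1)}(2)) = 1/12 · (-9.11079e-05 − (-0.250000)) = 0.0208257.
Partial sum through k=1: 0.610749.
Correction k=2: B_{4}/4! · (f^{(3)}(28) − f^{(3)}(2)) = −1/720 · (-1.39451e-06 − (-0.750000)) = -0.00104166.
Partial sum through k=2: 0.609708.
Correction k=3: B_{6}/6! · (f^{(5)}(28) − f^{(5)}(2)) = 1/30240 · (-5.33613e-08 − (-5.62500)) = 0.000186012.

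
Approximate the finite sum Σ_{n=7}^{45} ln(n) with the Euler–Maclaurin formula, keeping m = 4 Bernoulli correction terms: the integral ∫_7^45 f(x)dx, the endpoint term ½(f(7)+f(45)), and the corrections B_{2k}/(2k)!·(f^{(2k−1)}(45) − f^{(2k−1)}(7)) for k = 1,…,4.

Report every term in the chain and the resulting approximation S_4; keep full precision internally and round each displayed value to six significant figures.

∫_7^45 ln(x) dx evaluates to 119.678.
Endpoint term: (f(7) + f(45))/2 = (1.94591 + 3.80666)/2 = 2.87629.
Running total after boundary: 122.555.
k=1: B_{2}/(2)! × [f^{(1)}(45) − f^{(1)}(7)] = 1/12 × (0.0222222 − 0.142857) = -0.0100529.
After k=1: 122.545.
k=2: B_{4}/(4)! × [f^{(3)}(45) − f^{(3)}(7)] = −1/720 × (2.19479e-05 − 0.00583090) = 8.06799e-06.
After k=2: 122.545.
k=3: B_{6}/(6)! × [f^{(5)}(45) − f^{(5)}(7)] = 1/30240 × (1.30061e-07 − 0.00142798) = -4.72171e-08.
After k=3: 122.545.
k=4: B_{8}/(8)! × [f^{(7)}(45) − f^{(7)}(7)] = −1/1209600 × (1.92684e-09 − 0.000874271) = 7.22776e-10.

S_4 ≈ 122.545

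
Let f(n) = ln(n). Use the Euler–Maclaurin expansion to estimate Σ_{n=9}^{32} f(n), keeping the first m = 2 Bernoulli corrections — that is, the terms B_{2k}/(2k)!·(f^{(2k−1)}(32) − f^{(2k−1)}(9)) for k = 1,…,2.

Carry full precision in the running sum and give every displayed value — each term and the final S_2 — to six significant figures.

The integral term ∫_9^32 ln(x) dx = 68.1285.
Boundary: ½(f(9) + f(32)) = ½(2.19722 + 3.46574) = 2.83148.
Running total after boundary: 70.9600.
Correction k=1: B_{2}/2! · (f^{(1)}(32) − f^{(1)}(9)) = 1/12 · (0.0312500 − 0.111111) = -0.00665509.
Partial sum through k=1: 70.9534.
Correction k=2: B_{4}/4! · (f^{(3)}(32) − f^{(3)}(9)) = −1/720 · (6.10352e-05 − 0.00274348) = 3.72562e-06.

S_2 ≈ 70.9534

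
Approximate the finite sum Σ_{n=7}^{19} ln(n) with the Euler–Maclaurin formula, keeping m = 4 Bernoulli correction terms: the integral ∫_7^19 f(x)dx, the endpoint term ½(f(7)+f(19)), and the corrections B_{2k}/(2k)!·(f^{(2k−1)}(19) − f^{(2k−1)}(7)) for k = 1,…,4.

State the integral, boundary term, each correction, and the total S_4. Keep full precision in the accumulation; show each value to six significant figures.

S_4 ≈ 32.7606

The integral term ∫_7^19 ln(x) dx = 30.3230.
½[f(7) + f(19)] = ½[1.94591 + 2.94444] = 2.44517.
Running total after boundary: 32.7681.
k=1: B_{2}/(2)! × [f^{(1)}(19) − f^{(1)}(7)] = 1/12 × (0.0526316 − 0.142857) = -0.00751880.
Running total after k=1: 32.7606.
k=2: B_{4}/(4)! × [f^{(3)}(19) − f^{(3)}(7)] = −1/720 × (0.000291588 − 0.00583090) = 7.69349e-06.
Running total after k=2: 32.7606.
k=3: B_{6}/(6)! × [f^{(5)}(19) − f^{(5)}(7)] = 1/30240 × (9.69267e-06 − 0.00142798) = -4.69009e-08.
Running total after k=3: 32.7606.
k=4: B_{8}/(8)! × [f^{(7)}(19) − f^{(7)}(7)] = −1/1209600 × (8.05485e-07 − 0.000874271) = 7.22111e-10.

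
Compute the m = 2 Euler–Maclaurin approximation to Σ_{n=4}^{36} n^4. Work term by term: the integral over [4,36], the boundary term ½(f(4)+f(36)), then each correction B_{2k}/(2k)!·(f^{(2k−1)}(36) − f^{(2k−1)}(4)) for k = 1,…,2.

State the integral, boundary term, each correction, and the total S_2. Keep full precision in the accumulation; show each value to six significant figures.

∫_4^36 x^4 dx evaluates to 1.20930e+07.
½[f(4) + f(36)] = ½[256.000 + 1.67962e+06] = 839936.
Running total after boundary: 1.29330e+07.
Order-1 term: 1/12 · (186624 − 256.000) = 15530.7.
Partial sum through k=1: 1.29485e+07.
Order-2 term: −1/720 · (864.000 − 96.0000) = -1.06667.

S_2 ≈ 1.29485e+07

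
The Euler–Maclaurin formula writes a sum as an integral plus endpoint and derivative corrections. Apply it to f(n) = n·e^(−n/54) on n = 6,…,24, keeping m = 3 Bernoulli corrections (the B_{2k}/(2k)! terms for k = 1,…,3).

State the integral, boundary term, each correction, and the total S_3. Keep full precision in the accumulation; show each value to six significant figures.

S_3 ≈ 208.970

∫_6^24 x·e^(−x/54) dx evaluates to 198.628.
½[f(6) + f(24)] = ½[5.36904 + 15.3883] = 10.3787.
So far: 209.006.
k=1: B_{2}/(2)! × [f^{(1)}(24) − f^{(1)}(6)] = 1/12 × (0.356211 − 0.795413) = -0.0366001.
After k=1: 208.970.
k=2: B_{4}/(4)! × [f^{(3)}(24) − f^{(3)}(6)] = −1/720 × (0.000561925 − 0.000886520) = 4.50827e-07.
After k=2: 208.970.
k=3: B_{6}/(6)! × [f^{(5)}(24) − f^{(5)}(6)] = 1/30240 × (3.43516e-07 − 5.14494e-07) = -5.65404e-12.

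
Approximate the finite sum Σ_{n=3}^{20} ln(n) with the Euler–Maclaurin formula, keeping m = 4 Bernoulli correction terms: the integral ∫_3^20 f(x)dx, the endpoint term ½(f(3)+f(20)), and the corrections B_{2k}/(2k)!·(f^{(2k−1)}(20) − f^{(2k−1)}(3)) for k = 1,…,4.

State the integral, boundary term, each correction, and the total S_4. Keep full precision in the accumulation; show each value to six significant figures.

Integral: ∫_3^20 ln(x) dx = 39.6188.
Endpoint term: (f(3) + f(20))/2 = (1.09861 + 2.99573)/2 = 2.04717.
So far: 41.6660.
k=1: B_{2}/(2)! × [f^{(1)}(20) − f^{(1)}(3)] = 1/12 × (0.0500000 − 0.333333) = -0.0236111.
Partial sum through k=1: 41.6424.
k=2: B_{4}/(4)! × [f^{(3)}(20) − f^{(3)}(3)] = −1/720 × (0.000250000 − 0.0740741) = 0.000102533.
Partial sum through k=2: 41.6425.
k=3: B_{6}/(6)! × [f^{(5)}(20) − f^{(5)}(3)] = 1/30240 × (7.50000e-06 − 0.0987654) = -3.26580e-06.
Partial sum through k=3: 41.6425.
k=4: B_{8}/(8)! × [f^{(7)}(20) − f^{(7)}(3)] = −1/1209600 × (5.62500e-07 − 0.329218) = 2.72171e-07.

S_4 ≈ 41.6425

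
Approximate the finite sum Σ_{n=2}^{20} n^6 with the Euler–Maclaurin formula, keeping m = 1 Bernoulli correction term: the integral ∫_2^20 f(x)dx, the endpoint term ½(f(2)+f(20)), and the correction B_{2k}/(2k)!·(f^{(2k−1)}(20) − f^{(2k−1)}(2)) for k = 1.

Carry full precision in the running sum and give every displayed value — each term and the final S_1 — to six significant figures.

The integral term ∫_2^20 x^6 dx = 1.82857e+08.
Boundary: ½(f(2) + f(20)) = ½(64.0000 + 6.40000e+07) = 3.20000e+07.
So far: 2.14857e+08.
k=1: B_{2}/(2)! × [f^{(1)}(20) − f^{(1)}(2)] = 1/12 × (1.92000e+07 − 192.000) = 1.59998e+06.

S_1 ≈ 2.16457e+08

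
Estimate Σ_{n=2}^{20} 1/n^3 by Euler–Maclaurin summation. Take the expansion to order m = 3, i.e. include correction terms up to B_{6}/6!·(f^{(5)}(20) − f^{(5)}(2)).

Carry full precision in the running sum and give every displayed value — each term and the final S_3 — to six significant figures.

S_3 ≈ 0.200959

The integral term ∫_2^20 1/x^3 dx = 0.123750.
Endpoint term: (f(2) + f(20))/2 = (0.125000 + 0.000125000)/2 = 0.0625625.
Running total after boundary: 0.186312.
k=1: B_{2}/(2)! × [f^{(1)}(20) − f^{(1)}(2)] = 1/12 × (-1.87500e-05 − (-0.187500)) = 0.0156234.
After k=1: 0.201936.
k=2: B_{4}/(4)! × [f^{(3)}(20) − f^{(3)}(2)] = −1/720 × (-9.37500e-07 − (-0.937500)) = -0.00130208.
After k=2: 0.200634.
k=3: B_{6}/(6)! × [f^{(5)}(20) − f^{(5)}(2)] = 1/30240 × (-9.84375e-08 − (-9.84375)) = 0.000325521.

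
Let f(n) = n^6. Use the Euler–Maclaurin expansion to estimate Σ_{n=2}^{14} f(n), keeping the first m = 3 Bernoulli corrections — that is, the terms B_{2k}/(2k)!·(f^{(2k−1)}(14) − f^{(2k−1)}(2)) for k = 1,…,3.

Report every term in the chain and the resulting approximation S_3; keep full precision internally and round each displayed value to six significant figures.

∫_2^14 x^6 dx evaluates to 1.50591e+07.
Endpoint term: (f(2) + f(14))/2 = (64.0000 + 7.52954e+06)/2 = 3.76480e+06.
Running total after boundary: 1.88239e+07.
k=1: B_{2}/(2)! × [f^{(1)}(14) − f^{(1)}(2)] = 1/12 × (3.22694e+06 − 192.000) = 268896.
Running total after k=1: 1.90927e+07.
k=2: B_{4}/(4)! × [f^{(3)}(14) − f^{(3)}(2)] = −1/720 × (329280 − 960.000) = -456.000.
Running total after k=2: 1.90923e+07.
k=3: B_{6}/(6)! × [f^{(5)}(14) − f^{(5)}(2)] = 1/30240 × (10080.0 − 1440.00) = 0.285714.

S_3 ≈ 1.90923e+07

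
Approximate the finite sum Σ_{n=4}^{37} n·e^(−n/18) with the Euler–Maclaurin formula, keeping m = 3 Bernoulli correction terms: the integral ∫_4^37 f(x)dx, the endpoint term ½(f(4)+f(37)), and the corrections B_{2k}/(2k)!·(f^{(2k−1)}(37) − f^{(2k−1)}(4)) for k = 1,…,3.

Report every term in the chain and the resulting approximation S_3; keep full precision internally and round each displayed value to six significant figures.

S_3 ≈ 194.257

∫_4^37 x·e^(−x/18) dx evaluates to 190.351.
Boundary: ½(f(4) + f(37)) = ½(3.20295 + 4.73680) = 3.96988.
Integral + boundary = 194.320.
Correction k=1: B_{2}/2! · (f^{(1)}(37) − f^{(1)}(4)) = 1/12 · (-0.135134 − 0.622796) = -0.0631608.
Running total after k=1: 194.257.
Correction k=2: B_{4}/4! · (f^{(3)}(37) − f^{(3)}(4)) = −1/720 · (0.000373177 − 0.00686503) = 9.01647e-06.
Running total after k=2: 194.257.
Correction k=3: B_{6}/6! · (f^{(5)}(37) − f^{(5)}(4)) = 1/30240 · (3.59085e-06 − 3.64440e-05) = -1.08641e-09.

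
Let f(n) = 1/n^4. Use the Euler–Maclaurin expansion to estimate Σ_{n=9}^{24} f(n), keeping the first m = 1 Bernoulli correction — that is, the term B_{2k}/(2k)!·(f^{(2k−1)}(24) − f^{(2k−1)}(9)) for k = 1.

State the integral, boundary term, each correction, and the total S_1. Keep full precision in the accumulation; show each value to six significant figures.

Integral: ∫_9^24 1/x^4 dx = 0.000433135.
Boundary: ½(f(9) + f(24)) = ½(0.000152416 + 3.01408e-06) = 7.77149e-05.
Running total after boundary: 0.000510850.
Correction k=1: B_{2}/2! · (f^{(1)}(24) − f^{(1)}(9)) = 1/12 · (-5.02347e-07 − (-6.77404e-05)) = 5.60317e-06.

S_1 ≈ 0.000516453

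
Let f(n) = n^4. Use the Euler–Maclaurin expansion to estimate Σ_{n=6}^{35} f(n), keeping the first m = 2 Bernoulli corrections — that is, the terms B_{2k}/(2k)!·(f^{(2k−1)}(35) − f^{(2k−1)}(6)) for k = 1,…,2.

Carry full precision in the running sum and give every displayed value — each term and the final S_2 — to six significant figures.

The integral term ∫_6^35 x^4 dx = 1.05028e+07.
½[f(6) + f(35)] = ½[1296.00 + 1.50062e+06] = 750960.
So far: 1.12538e+07.
k=1: B_{2}/(2)! × [f^{(1)}(35) − f^{(1)}(6)] = 1/12 × (171500 − 864.000) = 14219.7.
After k=1: 1.12680e+07.
k=2: B_{4}/(4)! × [f^{(3)}(35) − f^{(3)}(6)] = −1/720 × (840.000 − 144.000) = -0.966667.

S_2 ≈ 1.12680e+07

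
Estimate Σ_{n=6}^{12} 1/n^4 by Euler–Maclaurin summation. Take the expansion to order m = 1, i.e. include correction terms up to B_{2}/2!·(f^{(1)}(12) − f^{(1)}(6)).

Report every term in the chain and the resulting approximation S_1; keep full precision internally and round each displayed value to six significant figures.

S_1 ≈ 0.00180175

The integral term ∫_6^12 1/x^4 dx = 0.00135031.
Boundary: ½(f(6) + f(12)) = ½(0.000771605 + 4.82253e-05) = 0.000409915.
So far: 0.00176022.
Correction k=1: B_{2}/2! · (f^{(1)}(12) − f^{(1)}(6)) = 1/12 · (-1.60751e-05 − (-0.000514403)) = 4.15273e-05.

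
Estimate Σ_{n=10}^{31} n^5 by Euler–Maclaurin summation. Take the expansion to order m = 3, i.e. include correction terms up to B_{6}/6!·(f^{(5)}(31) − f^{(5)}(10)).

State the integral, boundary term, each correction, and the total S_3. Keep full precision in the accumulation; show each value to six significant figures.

S_3 ≈ 1.62496e+08

∫_10^31 x^5 dx evaluates to 1.47751e+08.
Endpoint term: (f(10) + f(31))/2 = (100000 + 2.86292e+07)/2 = 1.43646e+07.
So far: 1.62115e+08.
Correction k=1: B_{2}/2! · (f^{(1)}(31) − f^{(1)}(10)) = 1/12 · (4.61760e+06 − 50000.0) = 380634.
Partial sum through k=1: 1.62496e+08.
Correction k=2: B_{4}/4! · (f^{(3)}(31) − f^{(3)}(10)) = −1/720 · (57660.0 − 6000.00) = -71.7500.
Partial sum through k=2: 1.62496e+08.
Correction k=3: B_{6}/6! · (f^{(5)}(31) − f^{(5)}(10)) = 1/30240 · (120.000 − 120.000) = 0.00000.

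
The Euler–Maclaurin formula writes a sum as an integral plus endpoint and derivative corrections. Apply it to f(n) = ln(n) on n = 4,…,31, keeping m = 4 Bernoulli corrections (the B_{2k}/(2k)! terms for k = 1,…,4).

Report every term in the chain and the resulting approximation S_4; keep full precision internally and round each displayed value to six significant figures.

∫_4^31 ln(x) dx evaluates to 73.9084.
Boundary: ½(f(4) + f(31)) = ½(1.38629 + 3.43399) = 2.41014.
Running total after boundary: 76.3186.
k=1: B_{2}/(2)! × [f^{(1)}(31) − f^{(1)}(4)] = 1/12 × (0.0322581 − 0.250000) = -0.0181452.
Partial sum through k=1: 76.3004.
k=2: B_{4}/(4)! × [f^{(3)}(31) − f^{(3)}(4)] = −1/720 × (6.71344e-05 − 0.0312500) = 4.33095e-05.
Partial sum through k=2: 76.3005.
k=3: B_{6}/(6)! × [f^{(5)}(31) − f^{(5)}(4)] = 1/30240 × (8.38306e-07 − 0.0234375) = -7.75022e-07.
Partial sum through k=3: 76.3005.
k=4: B_{8}/(8)! × [f^{(7)}(31) − f^{(7)}(4)] = −1/1209600 × (2.61698e-08 − 0.0439453) = 3.63304e-08.

S_4 ≈ 76.3005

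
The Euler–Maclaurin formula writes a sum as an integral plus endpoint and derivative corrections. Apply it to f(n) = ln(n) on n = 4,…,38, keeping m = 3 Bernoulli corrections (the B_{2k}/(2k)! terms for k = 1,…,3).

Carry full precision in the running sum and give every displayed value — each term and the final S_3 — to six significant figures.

S_3 ≈ 101.176

The integral term ∫_4^38 ln(x) dx = 98.6831.
½[f(4) + f(38)] = ½[1.38629 + 3.63759] = 2.51194.
Running total after boundary: 101.195.
Order-1 term: 1/12 · (0.0263158 − 0.250000) = -0.0186404.
Running total after k=1: 101.176.
Order-2 term: −1/720 · (3.64485e-05 − 0.0312500) = 4.33522e-05.
Running total after k=2: 101.176.
Order-3 term: 1/30240 · (3.02896e-07 − 0.0234375) = -7.75040e-07.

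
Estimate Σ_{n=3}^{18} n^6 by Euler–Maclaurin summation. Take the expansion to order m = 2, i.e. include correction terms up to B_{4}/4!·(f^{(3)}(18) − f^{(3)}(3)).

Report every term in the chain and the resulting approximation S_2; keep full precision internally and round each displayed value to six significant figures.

S_2 ≈ 1.05410e+08

∫_3^18 x^6 dx evaluates to 8.74597e+07.
½[f(3) + f(18)] = ½[729.000 + 3.40122e+07] = 1.70065e+07.
Running total after boundary: 1.04466e+08.
Correction k=1: B_{2}/2! · (f^{(1)}(18) − f^{(1)}(3)) = 1/12 · (1.13374e+07 − 1458.00) = 944662.
Running total after k=1: 1.05411e+08.
Correction k=2: B_{4}/4! · (f^{(3)}(18) − f^{(3)}(3)) = −1/720 · (699840 − 3240.00) = -967.500.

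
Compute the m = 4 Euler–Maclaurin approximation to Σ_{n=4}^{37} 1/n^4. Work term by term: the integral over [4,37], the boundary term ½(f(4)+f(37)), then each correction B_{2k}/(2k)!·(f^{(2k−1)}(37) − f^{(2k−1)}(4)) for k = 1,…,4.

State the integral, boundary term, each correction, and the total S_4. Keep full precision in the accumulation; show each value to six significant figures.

S_4 ≈ 0.00747122

∫_4^37 1/x^4 dx evaluates to 0.00520175.
Boundary: ½(f(4) + f(37)) = ½(0.00390625 + 5.33572e-07) = 0.00195339.
So far: 0.00715514.
Correction k=1: B_{2}/2! · (f^{(1)}(37) − f^{(1)}(4)) = 1/12 · (-5.76835e-08 − (-0.00390625)) = 0.000325516.
Running total after k=1: 0.00748066.
Correction k=2: B_{4}/4! · (f^{(3)}(37) − f^{(3)}(4)) = −1/720 · (-1.26406e-09 − (-0.00732422)) = -1.01725e-05.
Running total after k=2: 0.00747049.
Correction k=3: B_{6}/6! · (f^{(5)}(37) − f^{(5)}(4)) = 1/30240 · (-5.17075e-11 − (-0.0256348)) = 8.47711e-07.
Running total after k=3: 0.00747134.
Correction k=4: B_{8}/8! · (f^{(7)}(37) − f^{(7)}(4)) = −1/1209600 · (-3.39933e-12 − (-0.144196)) = -1.19209e-07.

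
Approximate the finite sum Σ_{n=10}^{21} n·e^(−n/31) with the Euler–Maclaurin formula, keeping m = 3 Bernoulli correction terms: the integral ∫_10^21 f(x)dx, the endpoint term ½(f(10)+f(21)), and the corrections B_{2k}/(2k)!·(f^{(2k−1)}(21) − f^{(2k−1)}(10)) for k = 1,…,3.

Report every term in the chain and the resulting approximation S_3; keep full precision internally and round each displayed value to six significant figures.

S_3 ≈ 110.707

∫_10^21 x·e^(−x/31) dx evaluates to 101.780.
Boundary: ½(f(10) + f(21)) = ½(7.24278 + 10.6664) = 8.95461.
So far: 110.734.
k=1: B_{2}/(2)! × [f^{(1)}(21) − f^{(1)}(10)] = 1/12 × (0.163847 − 0.490640) = -0.0272327.
Running total after k=1: 110.707.
k=2: B_{4}/(4)! × [f^{(3)}(21) − f^{(3)}(10)] = −1/720 × (0.00122757 − 0.00201789) = 1.09766e-06.
Running total after k=2: 110.707.
k=3: B_{6}/(6)! × [f^{(5)}(21) − f^{(5)}(10)] = 1/30240 × (2.37737e-06 − 3.66830e-06) = -4.26894e-11.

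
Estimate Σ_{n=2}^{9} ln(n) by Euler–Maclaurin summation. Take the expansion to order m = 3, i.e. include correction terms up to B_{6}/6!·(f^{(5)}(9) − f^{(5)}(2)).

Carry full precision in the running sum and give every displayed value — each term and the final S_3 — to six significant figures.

S_3 ≈ 12.8018

∫_2^9 ln(x) dx evaluates to 11.3887.
Endpoint term: (f(2) + f(9))/2 = (0.693147 + 2.19722)/2 = 1.44519.
Integral + boundary = 12.8339.
Correction k=1: B_{2}/2! · (f^{(1)}(9) − f^{(1)}(2)) = 1/12 · (0.111111 − 0.500000) = -0.0324074.
Running total after k=1: 12.8015.
Correction k=2: B_{4}/4! · (f^{(3)}(9) − f^{(3)}(2)) = −1/720 · (0.00274348 − 0.250000) = 0.000343412.
Running total after k=2: 12.8018.
Correction k=3: B_{6}/6! · (f^{(5)}(9) − f^{(5)}(2)) = 1/30240 · (0.000406442 − 0.750000) = -2.47881e-05.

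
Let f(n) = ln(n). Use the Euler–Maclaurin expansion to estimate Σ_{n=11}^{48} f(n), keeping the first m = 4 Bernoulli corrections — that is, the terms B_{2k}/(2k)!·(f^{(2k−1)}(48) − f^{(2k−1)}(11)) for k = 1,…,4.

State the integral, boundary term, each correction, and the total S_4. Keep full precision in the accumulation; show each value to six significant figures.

S_4 ≈ 125.570

∫_11^48 ln(x) dx evaluates to 122.441.
½[f(11) + f(48)] = ½[2.39790 + 3.87120] = 3.13455.
Running total after boundary: 125.575.
k=1: B_{2}/(2)! × [f^{(1)}(48) − f^{(1)}(11)] = 1/12 × (0.0208333 − 0.0909091) = -0.00583965.
Running total after k=1: 125.570.
k=2: B_{4}/(4)! × [f^{(3)}(48) − f^{(3)}(11)] = −1/720 × (1.80845e-05 − 0.00150263) = 2.06187e-06.
Running total after k=2: 125.570.
k=3: B_{6}/(6)! × [f^{(5)}(48) − f^{(5)}(11)] = 1/30240 × (9.41901e-08 − 0.000149021) = -4.92483e-09.
Running total after k=3: 125.570.
k=4: B_{8}/(8)! × [f^{(7)}(48) − f^{(7)}(11)] = −1/1209600 × (1.22643e-09 − 3.69474e-05) = 3.05441e-11.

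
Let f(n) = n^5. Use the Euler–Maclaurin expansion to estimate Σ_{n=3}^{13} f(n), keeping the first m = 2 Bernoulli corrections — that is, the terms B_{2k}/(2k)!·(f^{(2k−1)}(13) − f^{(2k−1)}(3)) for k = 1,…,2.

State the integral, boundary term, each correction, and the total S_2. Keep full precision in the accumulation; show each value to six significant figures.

∫_3^13 x^5 dx evaluates to 804347.
Endpoint term: (f(3) + f(13))/2 = (243.000 + 371293)/2 = 185768.
Integral + boundary = 990115.
Order-1 term: 1/12 · (142805 − 405.000) = 11866.7.
After k=1: 1.00198e+06.
Order-2 term: −1/720 · (10140.0 − 540.000) = -13.3333.

S_2 ≈ 1.00197e+06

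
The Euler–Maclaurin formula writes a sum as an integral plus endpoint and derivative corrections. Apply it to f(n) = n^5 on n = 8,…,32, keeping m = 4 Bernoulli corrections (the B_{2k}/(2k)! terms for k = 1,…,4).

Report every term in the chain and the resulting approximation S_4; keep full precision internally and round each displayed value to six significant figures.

S_4 ≈ 1.96142e+08

Integral: ∫_8^32 x^5 dx = 1.78913e+08.
Endpoint term: (f(8) + f(32))/2 = (32768.0 + 3.35544e+07)/2 = 1.67936e+07.
So far: 1.95707e+08.
k=1: B_{2}/(2)! × [f^{(1)}(32) − f^{(1)}(8)] = 1/12 × (5.24288e+06 − 20480.0) = 435200.
After k=1: 1.96142e+08.
k=2: B_{4}/(4)! × [f^{(3)}(32) − f^{(3)}(8)] = −1/720 × (61440.0 − 3840.00) = -80.0000.
After k=2: 1.96142e+08.
k=3: B_{6}/(6)! × [f^{(5)}(32) − f^{(5)}(8)] = 1/30240 × (120.000 − 120.000) = 0.00000.
After k=3: 1.96142e+08.
k=4: B_{8}/(8)! × [f^{(7)}(32) − f^{(7)}(8)] = −1/1209600 × (0.00000 − 0.00000) = 0.00000.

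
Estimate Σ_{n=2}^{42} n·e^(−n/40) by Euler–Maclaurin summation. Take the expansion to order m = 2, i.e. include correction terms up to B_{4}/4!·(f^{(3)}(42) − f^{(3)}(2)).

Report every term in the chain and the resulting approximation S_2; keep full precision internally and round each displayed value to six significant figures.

Integral: ∫_2^42 x·e^(−x/40) dx = 450.270.
½[f(2) + f(42)] = ½[1.90246 + 14.6974] = 8.29992.
Integral + boundary = 458.570.
k=1: B_{2}/(2)! × [f^{(1)}(42) − f^{(1)}(2)] = 1/12 × (-0.0174969 − 0.903668) = -0.0767637.
Running total after k=1: 458.493.
k=2: B_{4}/(4)! × [f^{(3)}(42) − f^{(3)}(2)] = −1/720 × (0.000426487 − 0.00175383) = 1.84353e-06.

S_2 ≈ 458.493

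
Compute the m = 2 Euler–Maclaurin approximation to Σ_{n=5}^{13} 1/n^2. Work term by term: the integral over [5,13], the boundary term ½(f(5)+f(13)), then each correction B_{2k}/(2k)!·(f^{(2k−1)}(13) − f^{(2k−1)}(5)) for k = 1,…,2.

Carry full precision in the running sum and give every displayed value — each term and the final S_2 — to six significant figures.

The integral term ∫_5^13 1/x^2 dx = 0.123077.
½[f(5) + f(13)] = ½[0.0400000 + 0.00591716] = 0.0229586.
So far: 0.146036.
Correction k=1: B_{2}/2! · (f^{(1)}(13) − f^{(1)}(5)) = 1/12 · (-0.000910332 − (-0.0160000)) = 0.00125747.
After k=1: 0.147293.
Correction k=2: B_{4}/4! · (f^{(3)}(13) − f^{(3)}(5)) = −1/720 · (-6.46390e-05 − (-0.00768000)) = -1.05769e-05.

S_2 ≈ 0.147282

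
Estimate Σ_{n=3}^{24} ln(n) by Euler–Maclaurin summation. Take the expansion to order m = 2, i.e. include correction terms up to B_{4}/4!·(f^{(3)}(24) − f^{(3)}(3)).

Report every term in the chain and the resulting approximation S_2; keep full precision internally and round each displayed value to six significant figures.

S_2 ≈ 54.0916

∫_3^24 ln(x) dx evaluates to 51.9775.
Boundary: ½(f(3) + f(24)) = ½(1.09861 + 3.17805) = 2.13833.
Integral + boundary = 54.1158.
Correction k=1: B_{2}/2! · (f^{(1)}(24) − f^{(1)}(3)) = 1/12 · (0.0416667 − 0.333333) = -0.0243056.
Partial sum through k=1: 54.0915.
Correction k=2: B_{4}/4! · (f^{(3)}(24) − f^{(3)}(3)) = −1/720 · (0.000144676 − 0.0740741) = 0.000102680.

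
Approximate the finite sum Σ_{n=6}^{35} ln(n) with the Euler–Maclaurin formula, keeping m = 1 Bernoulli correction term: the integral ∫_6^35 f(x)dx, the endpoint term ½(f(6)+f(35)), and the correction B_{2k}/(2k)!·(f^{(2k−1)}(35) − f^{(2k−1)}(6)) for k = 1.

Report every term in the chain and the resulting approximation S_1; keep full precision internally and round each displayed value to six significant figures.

The integral term ∫_6^35 ln(x) dx = 84.6866.
Endpoint term: (f(6) + f(35))/2 = (1.79176 + 3.55535)/2 = 2.67355.
Integral + boundary = 87.3602.
Order-1 term: 1/12 · (0.0285714 − 0.166667) = -0.0115079.

S_1 ≈ 87.3487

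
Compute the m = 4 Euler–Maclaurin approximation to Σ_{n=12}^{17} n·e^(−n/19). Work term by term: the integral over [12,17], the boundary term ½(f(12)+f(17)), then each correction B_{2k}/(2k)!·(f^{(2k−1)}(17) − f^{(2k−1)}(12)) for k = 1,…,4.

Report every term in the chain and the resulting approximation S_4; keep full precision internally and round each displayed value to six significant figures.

The integral term ∫_12^17 x·e^(−x/19) dx = 33.6405.
Endpoint term: (f(12) + f(17))/2 = (6.38102 + 6.94816)/2 = 6.66459.
Integral + boundary = 40.3051.
k=1: B_{2}/(2)! × [f^{(1)}(17) − f^{(1)}(12)] = 1/12 × (0.0430226 − 0.195908) = -0.0127405.
After k=1: 40.2923.
k=2: B_{4}/(4)! × [f^{(3)}(17) − f^{(3)}(12)] = −1/720 × (0.00238353 − 0.00348867) = 1.53493e-06.
After k=2: 40.2923.
k=3: B_{6}/(6)! × [f^{(5)}(17) − f^{(5)}(12)] = 1/30240 × (1.28750e-05 − 1.78246e-05) = -1.63676e-10.
After k=3: 40.2923.
k=4: B_{8}/(8)! × [f^{(7)}(17) − f^{(7)}(12)] = −1/1209600 × (5.30400e-08 − 7.19812e-08) = 1.56590e-14.

S_4 ≈ 40.2923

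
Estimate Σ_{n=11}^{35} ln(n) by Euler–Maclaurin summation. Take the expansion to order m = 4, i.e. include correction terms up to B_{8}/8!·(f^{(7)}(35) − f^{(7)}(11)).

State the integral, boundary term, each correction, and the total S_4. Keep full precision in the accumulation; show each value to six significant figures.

Integral: ∫_11^35 ln(x) dx = 74.0603.
Boundary: ½(f(11) + f(35)) = ½(2.39790 + 3.55535) = 2.97662.
Running total after boundary: 77.0370.
Correction k=1: B_{2}/2! · (f^{(1)}(35) − f^{(1)}(11)) = 1/12 · (0.0285714 − 0.0909091) = -0.00519481.
Running total after k=1: 77.0318.
Correction k=2: B_{4}/4! · (f^{(3)}(35) − f^{(3)}(11)) = −1/720 · (4.66472e-05 − 0.00150263) = 2.02220e-06.
Running total after k=2: 77.0318.
Correction k=3: B_{6}/6! · (f^{(5)}(35) − f^{(5)}(11)) = 1/30240 · (4.56952e-07 − 0.000149021) = -4.91284e-09.
Running total after k=3: 77.0318.
Correction k=4: B_{8}/8! · (f^{(7)}(35) − f^{(7)}(11)) = −1/1209600 · (1.11907e-08 − 3.69474e-05) = 3.05359e-11.

S_4 ≈ 77.0318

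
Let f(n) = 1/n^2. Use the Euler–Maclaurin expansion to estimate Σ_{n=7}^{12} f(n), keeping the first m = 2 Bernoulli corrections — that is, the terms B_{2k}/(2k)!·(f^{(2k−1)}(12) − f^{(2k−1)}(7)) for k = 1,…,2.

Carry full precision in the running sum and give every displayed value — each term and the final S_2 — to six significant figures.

S_2 ≈ 0.0735877

Integral: ∫_7^12 1/x^2 dx = 0.0595238.
½[f(7) + f(12)] = ½[0.0204082 + 0.00694444] = 0.0136763.
Integral + boundary = 0.0732001.
Order-1 term: 1/12 · (-0.00115741 − (-0.00583090)) = 0.000389458.
After k=1: 0.0735896.
Order-2 term: −1/720 · (-9.64506e-05 − (-0.00142798)) = -1.84934e-06.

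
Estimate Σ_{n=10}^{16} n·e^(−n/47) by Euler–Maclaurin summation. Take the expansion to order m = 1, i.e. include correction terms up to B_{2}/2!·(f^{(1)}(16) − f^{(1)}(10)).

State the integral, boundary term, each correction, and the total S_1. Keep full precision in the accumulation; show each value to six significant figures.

Integral: ∫_10^16 x·e^(−x/47) dx = 58.9018.
½[f(10) + f(16)] = ½[8.08345 + 11.3835] = 9.73347.
Running total after boundary: 68.6352.
k=1: B_{2}/(2)! × [f^{(1)}(16) − f^{(1)}(10)] = 1/12 × (0.469266 − 0.636357) = -0.0139243.

S_1 ≈ 68.6213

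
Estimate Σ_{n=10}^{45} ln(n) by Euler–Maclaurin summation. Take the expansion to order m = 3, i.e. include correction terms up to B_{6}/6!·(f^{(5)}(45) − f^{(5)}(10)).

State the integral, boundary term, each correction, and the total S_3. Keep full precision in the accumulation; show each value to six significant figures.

∫_10^45 ln(x) dx evaluates to 113.274.
½[f(10) + f(45)] = ½[2.30259 + 3.80666] = 3.05462.
Integral + boundary = 116.329.
Order-1 term: 1/12 · (0.0222222 − 0.100000) = -0.00648148.
Partial sum through k=1: 116.322.
Order-2 term: −1/720 · (2.19479e-05 − 0.00200000) = 2.74729e-06.
Partial sum through k=2: 116.322.
Order-3 term: 1/30240 · (1.30061e-07 − 0.000240000) = -7.93221e-09.

S_3 ≈ 116.322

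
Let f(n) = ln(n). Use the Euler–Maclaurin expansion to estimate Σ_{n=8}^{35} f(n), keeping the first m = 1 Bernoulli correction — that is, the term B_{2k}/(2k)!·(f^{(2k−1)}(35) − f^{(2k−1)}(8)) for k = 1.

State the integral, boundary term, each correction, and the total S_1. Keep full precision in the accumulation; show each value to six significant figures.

∫_8^35 ln(x) dx evaluates to 80.8016.
Boundary: ½(f(8) + f(35)) = ½(2.07944 + 3.55535) = 2.81739.
Running total after boundary: 83.6190.
Order-1 term: 1/12 · (0.0285714 − 0.125000) = -0.00803571.

S_1 ≈ 83.6110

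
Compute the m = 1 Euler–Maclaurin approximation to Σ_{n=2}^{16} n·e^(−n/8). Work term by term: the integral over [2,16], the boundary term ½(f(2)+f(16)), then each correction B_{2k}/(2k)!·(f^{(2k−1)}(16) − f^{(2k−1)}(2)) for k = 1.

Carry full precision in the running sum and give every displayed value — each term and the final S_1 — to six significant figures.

S_1 ≈ 38.1212

Integral: ∫_2^16 x·e^(−x/8) dx = 36.3197.
½[f(2) + f(16)] = ½[1.55760 + 2.16536] = 1.86148.
Integral + boundary = 38.1812.
Order-1 term: 1/12 · (-0.135335 − 0.584101) = -0.0599530.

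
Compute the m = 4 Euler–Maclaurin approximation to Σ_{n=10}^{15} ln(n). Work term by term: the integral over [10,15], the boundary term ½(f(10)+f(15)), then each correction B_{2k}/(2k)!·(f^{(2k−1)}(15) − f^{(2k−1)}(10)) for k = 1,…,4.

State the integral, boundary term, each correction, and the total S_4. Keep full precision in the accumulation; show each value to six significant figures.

S_4 ≈ 15.0974

∫_10^15 ln(x) dx evaluates to 12.5949.
Boundary: ½(f(10) + f(15)) = ½(2.30259 + 2.70805) = 2.50532.
Running total after boundary: 15.1002.
k=1: B_{2}/(2)! × [f^{(1)}(15) − f^{(1)}(10)] = 1/12 × (0.0666667 − 0.100000) = -0.00277778.
Running total after k=1: 15.0974.
k=2: B_{4}/(4)! × [f^{(3)}(15) − f^{(3)}(10)] = −1/720 × (0.000592593 − 0.00200000) = 1.95473e-06.
Running total after k=2: 15.0974.
k=3: B_{6}/(6)! × [f^{(5)}(15) − f^{(5)}(10)] = 1/30240 × (3.16049e-05 − 0.000240000) = -6.89137e-09.
Running total after k=3: 15.0974.
k=4: B_{8}/(8)! × [f^{(7)}(15) − f^{(7)}(10)] = −1/1209600 × (4.21399e-06 − 7.20000e-05) = 5.60400e-11.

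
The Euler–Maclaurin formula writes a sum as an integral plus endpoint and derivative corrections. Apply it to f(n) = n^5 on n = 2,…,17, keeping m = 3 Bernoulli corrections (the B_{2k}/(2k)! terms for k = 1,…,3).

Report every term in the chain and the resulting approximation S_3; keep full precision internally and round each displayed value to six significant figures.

The integral term ∫_2^17 x^5 dx = 4.02292e+06.
Endpoint term: (f(2) + f(17))/2 = (32.0000 + 1.41986e+06)/2 = 709944.
So far: 4.73286e+06.
k=1: B_{2}/(2)! × [f^{(1)}(17) − f^{(1)}(2)] = 1/12 × (417605 − 80.0000) = 34793.8.
Partial sum through k=1: 4.76766e+06.
k=2: B_{4}/(4)! × [f^{(3)}(17) − f^{(3)}(2)] = −1/720 × (17340.0 − 240.000) = -23.7500.
Partial sum through k=2: 4.76763e+06.
k=3: B_{6}/(6)! × [f^{(5)}(17) − f^{(5)}(2)] = 1/30240 × (120.000 − 120.000) = 0.00000.

S_3 ≈ 4.76763e+06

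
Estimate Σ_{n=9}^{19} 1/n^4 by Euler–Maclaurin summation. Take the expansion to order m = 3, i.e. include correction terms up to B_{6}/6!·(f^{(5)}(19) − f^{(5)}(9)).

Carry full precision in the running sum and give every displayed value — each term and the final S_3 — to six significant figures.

S_3 ≈ 0.000494170

∫_9^19 1/x^4 dx evaluates to 0.000408649.
Endpoint term: (f(9) + f(19))/2 = (0.000152416 + 7.67336e-06)/2 = 8.00446e-05.
So far: 0.000488694.
Order-1 term: 1/12 · (-1.61544e-06 − (-6.77404e-05)) = 5.51041e-06.
Running total after k=1: 0.000494204.
Order-2 term: −1/720 · (-1.34247e-07 − (-2.50890e-05)) = -3.46594e-08.
Running total after k=2: 0.000494170.
Order-3 term: 1/30240 · (-2.08251e-08 − (-1.73455e-05)) = 5.72906e-10.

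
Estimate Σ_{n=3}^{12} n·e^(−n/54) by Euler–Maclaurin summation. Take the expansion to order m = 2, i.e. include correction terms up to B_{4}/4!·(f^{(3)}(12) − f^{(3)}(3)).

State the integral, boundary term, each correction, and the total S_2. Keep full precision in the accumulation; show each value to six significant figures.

Integral: ∫_3^12 x·e^(−x/54) dx = 57.8351.
½[f(3) + f(12)] = ½[2.83788 + 9.60885] = 6.22336.
Integral + boundary = 64.0585.
Order-1 term: 1/12 · (0.622796 − 0.893406) = -0.0225509.
After k=1: 64.0360.
Order-2 term: −1/720 · (0.000762781 − 0.000955187) = 2.67230e-07.

S_2 ≈ 64.0360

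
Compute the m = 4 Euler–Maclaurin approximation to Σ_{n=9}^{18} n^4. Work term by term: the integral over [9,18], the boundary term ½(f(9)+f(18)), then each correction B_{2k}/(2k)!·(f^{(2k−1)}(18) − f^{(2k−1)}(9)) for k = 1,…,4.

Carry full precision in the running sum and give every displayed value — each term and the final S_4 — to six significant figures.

Integral: ∫_9^18 x^4 dx = 366104.
Endpoint term: (f(9) + f(18))/2 = (6561.00 + 104976)/2 = 55768.5.
So far: 421872.
Correction k=1: B_{2}/2! · (f^{(1)}(18) − f^{(1)}(9)) = 1/12 · (23328.0 − 2916.00) = 1701.00.
Running total after k=1: 423573.
Correction k=2: B_{4}/4! · (f^{(3)}(18) − f^{(3)}(9)) = −1/720 · (432.000 − 216.000) = -0.300000.
Running total after k=2: 423573.
Correction k=3: B_{6}/6! · (f^{(5)}(18) − f^{(5)}(9)) = 1/30240 · (0.00000 − 0.00000) = 0.00000.
Running total after k=3: 423573.
Correction k=4: B_{8}/8! · (f^{(7)}(18) − f^{(7)}(9)) = −1/1209600 · (0.00000 − 0.00000) = 0.00000.

S_4 ≈ 423573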